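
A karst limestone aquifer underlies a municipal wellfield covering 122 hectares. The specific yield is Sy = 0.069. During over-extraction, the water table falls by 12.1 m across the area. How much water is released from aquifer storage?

A = 122 hectares = 1.22 × 10^6 m²
ΔV = Sy × A × Δh = 0.069 × 1.22 × 10^6 m² × 12.1 m = 1.019 × 10^6 m³

ΔV ≈ 1.02 × 10^6 m³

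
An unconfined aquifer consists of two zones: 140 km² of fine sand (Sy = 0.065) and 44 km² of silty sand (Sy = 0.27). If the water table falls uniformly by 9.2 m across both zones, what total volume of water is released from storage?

ΔV ≈ 1.93 × 10^8 m³

A₁ = 140 km² = 1.4 × 10^8 m²; A₂ = 44 km² = 4.4 × 10^7 m²
ΔV₁ = 0.065 × 1.4 × 10^8 × 9.2 = 8.372 × 10^7 m³
ΔV₂ = 0.27 × 4.4 × 10^7 × 9.2 = 1.093 × 10^8 m³
ΔV = ΔV₁ + ΔV₂ = 1.93 × 10^8 m³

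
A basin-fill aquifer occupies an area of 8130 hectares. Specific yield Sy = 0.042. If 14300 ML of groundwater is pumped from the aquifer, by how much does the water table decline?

Δh ≈ 4.19 m

A = 8130 hectares = 8.13 × 10^7 m²
ΔV = 14300 ML = 1.43 × 10^7 m³
Δh = ΔV / (Sy × A) = 1.43 × 10^7 m³ / (0.042 × 8.13 × 10^7 m²) = 4.188 m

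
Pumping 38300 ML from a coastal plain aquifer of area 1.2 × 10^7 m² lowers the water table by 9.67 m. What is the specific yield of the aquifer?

Sy ≈ 0.33

ΔV = 38300 ML = 3.83 × 10^7 m³
Sy = ΔV / (A × Δh) = 3.83 × 10^7 m³ / (1.2 × 10^7 m² × 9.67 m) = 0.3301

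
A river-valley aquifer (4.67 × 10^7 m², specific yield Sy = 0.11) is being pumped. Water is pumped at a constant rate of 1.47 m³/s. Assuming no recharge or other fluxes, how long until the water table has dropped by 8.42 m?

t ≈ 341 days

ΔV = Sy × A × Δh = 0.11 × 4.67 × 10^7 × 8.42 = 4.325 × 10^7 m³
Q = 1.47 m³/s = 1.27 × 10^5 m³/d
t = ΔV / Q = 4.325 × 10^7 m³ / 1.27 × 10^5 m³/d = 340.6 d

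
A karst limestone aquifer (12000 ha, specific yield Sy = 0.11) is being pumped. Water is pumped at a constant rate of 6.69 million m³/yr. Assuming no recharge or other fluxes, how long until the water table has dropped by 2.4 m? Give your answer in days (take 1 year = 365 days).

A = 12000 ha = 1.2 × 10^8 m²
ΔV = Sy × A × Δh = 0.11 × 1.2 × 10^8 × 2.4 = 3.168 × 10^7 m³
Q = 6.69 million m³/yr = 18330 m³/d
t = ΔV / Q = 3.168 × 10^7 m³ / 18330 m³/d = 1728 d

t ≈ 1730 days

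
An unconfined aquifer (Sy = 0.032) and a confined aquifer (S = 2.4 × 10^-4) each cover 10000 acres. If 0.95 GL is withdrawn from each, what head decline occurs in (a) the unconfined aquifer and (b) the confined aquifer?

A = 10000 acres = 4.047 × 10^7 m²
ΔV = 0.95 GL = 9.5 × 10^5 m³
Unconfined: Δh_u = ΔV/(Sy·A) = 9.5 × 10^5/(0.032 × 4.047 × 10^7) = 0.7336 m
Confined: Δh_c = ΔV/(S·A) = 9.5 × 10^5/(2.4 × 10^-4 × 4.047 × 10^7) = 97.81 m

Δh_u ≈ 0.734 m; Δh_c ≈ 97.8 m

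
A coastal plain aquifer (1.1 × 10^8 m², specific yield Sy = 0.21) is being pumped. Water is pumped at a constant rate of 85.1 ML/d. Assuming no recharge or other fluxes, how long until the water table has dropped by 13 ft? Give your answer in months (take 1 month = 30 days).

t ≈ 35.9 months

Δh = 13 ft = 3.962 m
ΔV = Sy × A × Δh = 0.21 × 1.1 × 10^8 × 3.962 = 9.153 × 10^7 m³
Q = 85.1 ML/d = 85100 m³/d
t = ΔV / Q = 9.153 × 10^7 m³ / 85100 m³/d = 1076 d
t = 1076 d ≈ 35.85 months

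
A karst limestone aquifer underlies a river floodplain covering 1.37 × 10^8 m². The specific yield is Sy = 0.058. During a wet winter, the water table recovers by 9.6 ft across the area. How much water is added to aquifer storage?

ΔV ≈ 2.33 × 10^7 m³

Δh = 9.6 ft = 2.926 m
ΔV = Sy × A × Δh = 0.058 × 1.37 × 10^8 m² × 2.926 m = 2.325 × 10^7 m³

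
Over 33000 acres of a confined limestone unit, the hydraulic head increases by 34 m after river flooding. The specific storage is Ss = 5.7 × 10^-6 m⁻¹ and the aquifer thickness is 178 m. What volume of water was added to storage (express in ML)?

ΔV ≈ 4610 ML

S = Ss × b = 5.7 × 10^-6 m⁻¹ × 178 m = 1.015 × 10^-3
A = 33000 acres = 1.335 × 10^8 m²
ΔV = S × A × Δh = 0.001015 × 1.335 × 10^8 m² × 34 m = 4.607 × 10^6 m³
ΔV = 4.607 × 10^6 m³ = 4607 ML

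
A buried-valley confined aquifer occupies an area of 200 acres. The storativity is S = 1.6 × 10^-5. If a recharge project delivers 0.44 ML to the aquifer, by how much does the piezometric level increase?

Δh ≈ 34 m

A = 200 acres = 8.094 × 10^5 m²
ΔV = 0.44 ML = 440 m³
Δh = ΔV / (S × A) = 440 m³ / (1.6 × 10^-5 × 8.094 × 10^5 m²) = 33.98 m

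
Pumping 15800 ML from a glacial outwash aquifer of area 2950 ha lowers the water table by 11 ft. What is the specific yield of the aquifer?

Sy ≈ 0.16

A = 2950 ha = 2.95 × 10^7 m²
Δh = 11 ft = 3.353 m
ΔV = 15800 ML = 1.58 × 10^7 m³
Sy = ΔV / (A × Δh) = 1.58 × 10^7 m³ / (2.95 × 10^7 m² × 3.353 m) = 0.1597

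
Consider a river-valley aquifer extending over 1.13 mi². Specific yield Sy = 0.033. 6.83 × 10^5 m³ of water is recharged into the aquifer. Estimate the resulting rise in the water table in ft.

A = 1.13 mi² = 2.927 × 10^6 m²
Δh = ΔV / (Sy × A) = 6.83 × 10^5 m³ / (0.033 × 2.927 × 10^6 m²) = 7.072 m
Δh = 7.072 m = 23.2 ft

Δh ≈ 23.2 ft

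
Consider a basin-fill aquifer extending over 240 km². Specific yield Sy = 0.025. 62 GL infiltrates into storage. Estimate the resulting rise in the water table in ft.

A = 240 km² = 2.4 × 10^8 m²
ΔV = 62 GL = 6.2 × 10^7 m³
Δh = ΔV / (Sy × A) = 6.2 × 10^7 m³ / (0.025 × 2.4 × 10^8 m²) = 10.33 m
Δh = 10.33 m = 33.9 ft

Δh ≈ 33.9 ft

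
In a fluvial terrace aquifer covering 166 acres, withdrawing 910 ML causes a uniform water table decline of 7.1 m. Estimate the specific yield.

Sy ≈ 0.19

A = 166 acres = 6.718 × 10^5 m²
ΔV = 910 ML = 9.1 × 10^5 m³
Sy = ΔV / (A × Δh) = 9.1 × 10^5 m³ / (6.718 × 10^5 m² × 7.1 m) = 0.1908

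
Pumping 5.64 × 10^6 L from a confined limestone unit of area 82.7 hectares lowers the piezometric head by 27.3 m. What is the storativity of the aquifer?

A = 82.7 hectares = 8.27 × 10^5 m²
ΔV = 5.64 × 10^6 L = 5640 m³
S = ΔV / (A × Δh) = 5640 m³ / (8.27 × 10^5 m² × 27.3 m) = 2.498 × 10^-4

S ≈ 2.5 × 10^-4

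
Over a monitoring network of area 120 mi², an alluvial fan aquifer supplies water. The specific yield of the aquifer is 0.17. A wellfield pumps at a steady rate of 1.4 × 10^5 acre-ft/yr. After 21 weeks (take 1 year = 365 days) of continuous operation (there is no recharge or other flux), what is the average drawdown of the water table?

Δh ≈ 1.32 m

A = 120 mi² = 3.108 × 10^8 m²
Q = 1.4 × 10^5 acre-ft/yr = 4.731 × 10^5 m³/d
t = 21 weeks = 147 d
ΔV = Q × t = 4.731 × 10^5 m³/d × 147 d = 6.955 × 10^7 m³
Δh = ΔV / (Sy × A) = 6.955 × 10^7 / (0.17 × 3.108 × 10^8) = 1.316 m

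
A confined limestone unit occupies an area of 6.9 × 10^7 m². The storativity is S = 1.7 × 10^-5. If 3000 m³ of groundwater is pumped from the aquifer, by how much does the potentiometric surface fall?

Δh ≈ 2.56 m

Δh = ΔV / (S × A) = 3000 m³ / (1.7 × 10^-5 × 6.9 × 10^7 m²) = 2.558 m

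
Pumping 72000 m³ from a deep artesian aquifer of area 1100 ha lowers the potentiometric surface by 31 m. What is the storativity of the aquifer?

A = 1100 ha = 1.1 × 10^7 m²
S = ΔV / (A × Δh) = 72000 m³ / (1.1 × 10^7 m² × 31 m) = 2.111 × 10^-4

S ≈ 2.1 × 10^-4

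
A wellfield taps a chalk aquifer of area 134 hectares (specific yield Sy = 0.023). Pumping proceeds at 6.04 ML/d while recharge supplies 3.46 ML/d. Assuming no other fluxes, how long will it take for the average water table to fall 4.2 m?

A = 134 hectares = 1.34 × 10^6 m²
ΔV = Sy × A × Δh = 0.023 × 1.34 × 10^6 × 4.2 = 1.294 × 10^5 m³
Net withdrawal = 6.04 − 3.46 = 2.58 ML/d = 2580 m³/d
t = ΔV / Q = 1.294 × 10^5 m³ / 2580 m³/d = 50.17 d

t ≈ 50.2 days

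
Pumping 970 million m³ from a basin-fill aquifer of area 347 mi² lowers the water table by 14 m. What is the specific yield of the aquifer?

Sy ≈ 0.077

A = 347 mi² = 8.987 × 10^8 m²
ΔV = 970 million m³ = 9.7 × 10^8 m³
Sy = ΔV / (A × Δh) = 9.7 × 10^8 m³ / (8.987 × 10^8 m² × 14 m) = 0.07709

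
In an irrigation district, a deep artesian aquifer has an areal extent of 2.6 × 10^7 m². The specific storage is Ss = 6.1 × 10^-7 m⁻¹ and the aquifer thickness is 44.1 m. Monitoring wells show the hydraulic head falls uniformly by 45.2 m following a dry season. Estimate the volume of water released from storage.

S = Ss × b = 6.1 × 10^-7 m⁻¹ × 44.1 m = 2.69 × 10^-5
ΔV = S × A × Δh = 2.69 × 10^-5 × 2.6 × 10^7 m² × 45.2 m = 31610 m³

ΔV ≈ 31600 m³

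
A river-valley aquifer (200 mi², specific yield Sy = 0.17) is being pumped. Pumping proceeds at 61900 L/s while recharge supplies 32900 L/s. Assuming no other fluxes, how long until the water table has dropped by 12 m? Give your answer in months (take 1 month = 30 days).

t ≈ 14.1 months

A = 200 mi² = 5.18 × 10^8 m²
ΔV = Sy × A × Δh = 0.17 × 5.18 × 10^8 × 12 = 1.057 × 10^9 m³
Net withdrawal = 61900 − 32900 = 29000 L/s = 2.506 × 10^6 m³/d
t = ΔV / Q = 1.057 × 10^9 m³ / 2.506 × 10^6 m³/d = 421.7 d
t = 421.7 d ≈ 14.06 months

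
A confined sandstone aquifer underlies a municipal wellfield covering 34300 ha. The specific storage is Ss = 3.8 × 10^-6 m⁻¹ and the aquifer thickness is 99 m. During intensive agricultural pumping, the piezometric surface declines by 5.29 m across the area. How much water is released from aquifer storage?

S = Ss × b = 3.8 × 10^-6 m⁻¹ × 99 m = 3.762 × 10^-4
A = 34300 ha = 3.43 × 10^8 m²
ΔV = S × A × Δh = 3.762 × 10^-4 × 3.43 × 10^8 m² × 5.29 m = 6.826 × 10^5 m³

ΔV ≈ 6.83 × 10^5 m³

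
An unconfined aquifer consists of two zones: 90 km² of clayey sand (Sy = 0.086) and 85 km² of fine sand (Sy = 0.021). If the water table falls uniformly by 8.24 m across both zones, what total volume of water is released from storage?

A₁ = 90 km² = 9 × 10^7 m²; A₂ = 85 km² = 8.5 × 10^7 m²
ΔV₁ = 0.086 × 9 × 10^7 × 8.24 = 6.378 × 10^7 m³
ΔV₂ = 0.021 × 8.5 × 10^7 × 8.24 = 1.471 × 10^7 m³
ΔV = ΔV₁ + ΔV₂ = 7.849 × 10^7 m³

ΔV ≈ 7.85 × 10^7 m³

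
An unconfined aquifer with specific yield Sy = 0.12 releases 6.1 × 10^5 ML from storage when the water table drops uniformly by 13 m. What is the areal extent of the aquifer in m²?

ΔV = 6.1 × 10^5 ML = 6.1 × 10^8 m³
A = ΔV / (Sy × Δh) = 6.1 × 10^8 / (0.12 × 13) = 3.91 × 10^8 m²

A ≈ 3.91 × 10^8 m²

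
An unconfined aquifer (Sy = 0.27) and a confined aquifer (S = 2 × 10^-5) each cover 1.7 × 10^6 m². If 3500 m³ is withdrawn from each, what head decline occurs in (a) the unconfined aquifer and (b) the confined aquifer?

Δh_u ≈ 0.00763 m; Δh_c ≈ 103 m

Unconfined: Δh_u = ΔV/(Sy·A) = 3500/(0.27 × 1.7 × 10^6) = 0.007625 m
Confined: Δh_c = ΔV/(S·A) = 3500/(2 × 10^-5 × 1.7 × 10^6) = 102.9 m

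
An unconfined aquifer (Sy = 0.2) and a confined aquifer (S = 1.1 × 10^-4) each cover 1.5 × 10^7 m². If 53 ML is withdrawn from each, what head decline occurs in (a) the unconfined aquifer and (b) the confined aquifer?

ΔV = 53 ML = 53000 m³
Unconfined: Δh_u = ΔV/(Sy·A) = 53000/(0.2 × 1.5 × 10^7) = 0.01767 m
Confined: Δh_c = ΔV/(S·A) = 53000/(1.1 × 10^-4 × 1.5 × 10^7) = 32.12 m

Δh_u ≈ 0.0177 m; Δh_c ≈ 32.1 m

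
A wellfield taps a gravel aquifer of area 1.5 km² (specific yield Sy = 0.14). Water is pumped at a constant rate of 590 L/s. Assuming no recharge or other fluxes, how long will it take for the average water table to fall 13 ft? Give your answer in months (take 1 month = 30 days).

A = 1.5 km² = 1.5 × 10^6 m²
Δh = 13 ft = 3.962 m
ΔV = Sy × A × Δh = 0.14 × 1.5 × 10^6 × 3.962 = 8.321 × 10^5 m³
Q = 590 L/s = 50980 m³/d
t = ΔV / Q = 8.321 × 10^5 m³ / 50980 m³/d = 16.32 d
t = 16.32 d ≈ 0.5441 months

t ≈ 0.544 months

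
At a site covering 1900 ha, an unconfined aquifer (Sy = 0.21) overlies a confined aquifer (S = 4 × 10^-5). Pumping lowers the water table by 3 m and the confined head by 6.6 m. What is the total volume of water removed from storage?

A = 1900 ha = 1.9 × 10^7 m²
Unconfined: ΔV_u = Sy × A × Δh_u = 0.21 × 1.9 × 10^7 × 3 = 1.197 × 10^7 m³
Confined: ΔV_c = S × A × Δh_c = 4 × 10^-5 × 1.9 × 10^7 × 6.6 = 5016 m³
Total ΔV = 1.197 × 10^7 + 5016 = 1.198 × 10^7 m³

ΔV ≈ 1.2 × 10^7 m³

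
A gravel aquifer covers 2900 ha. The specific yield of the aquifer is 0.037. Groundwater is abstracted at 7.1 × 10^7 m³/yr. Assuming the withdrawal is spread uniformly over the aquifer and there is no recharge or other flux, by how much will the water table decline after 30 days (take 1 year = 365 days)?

A = 2900 ha = 2.9 × 10^7 m²
Q = 7.1 × 10^7 m³/yr = 1.945 × 10^5 m³/d
ΔV = Q × t = 1.945 × 10^5 m³/d × 30 d = 5.836 × 10^6 m³
Δh = ΔV / (Sy × A) = 5.836 × 10^6 / (0.037 × 2.9 × 10^7) = 5.439 m

Δh ≈ 5.44 m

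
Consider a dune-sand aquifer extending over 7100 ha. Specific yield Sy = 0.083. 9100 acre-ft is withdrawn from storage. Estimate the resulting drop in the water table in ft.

Δh ≈ 6.25 ft

A = 7100 ha = 7.1 × 10^7 m²
ΔV = 9100 acre-ft = 1.122 × 10^7 m³
Δh = ΔV / (Sy × A) = 1.122 × 10^7 m³ / (0.083 × 7.1 × 10^7 m²) = 1.905 m
Δh = 1.905 m = 6.249 ft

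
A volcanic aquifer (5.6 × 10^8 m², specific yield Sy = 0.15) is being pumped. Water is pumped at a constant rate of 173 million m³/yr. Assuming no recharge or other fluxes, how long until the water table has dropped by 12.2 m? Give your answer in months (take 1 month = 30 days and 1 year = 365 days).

t ≈ 72.1 months

ΔV = Sy × A × Δh = 0.15 × 5.6 × 10^8 × 12.2 = 1.025 × 10^9 m³
Q = 173 million m³/yr = 4.74 × 10^5 m³/d
t = ΔV / Q = 1.025 × 10^9 m³ / 4.74 × 10^5 m³/d = 2162 d
t = 2162 d ≈ 72.07 months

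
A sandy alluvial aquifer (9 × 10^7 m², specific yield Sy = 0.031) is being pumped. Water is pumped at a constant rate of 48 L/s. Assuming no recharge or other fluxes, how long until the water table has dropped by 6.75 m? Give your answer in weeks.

t ≈ 649 weeks

ΔV = Sy × A × Δh = 0.031 × 9 × 10^7 × 6.75 = 1.883 × 10^7 m³
Q = 48 L/s = 4147 m³/d
t = ΔV / Q = 1.883 × 10^7 m³ / 4147 m³/d = 4541 d
t = 4541 d ≈ 648.7 weeks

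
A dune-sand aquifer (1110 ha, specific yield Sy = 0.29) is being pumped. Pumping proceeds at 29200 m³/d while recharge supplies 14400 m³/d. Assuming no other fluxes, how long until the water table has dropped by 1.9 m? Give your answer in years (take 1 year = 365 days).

t ≈ 1.13 years

A = 1110 ha = 1.11 × 10^7 m²
ΔV = Sy × A × Δh = 0.29 × 1.11 × 10^7 × 1.9 = 6.116 × 10^6 m³
Net withdrawal = 29200 − 14400 = 14800 m³/d
t = ΔV / Q = 6.116 × 10^6 m³ / 14800 m³/d = 413.2 d
t = 413.2 d ≈ 1.132 years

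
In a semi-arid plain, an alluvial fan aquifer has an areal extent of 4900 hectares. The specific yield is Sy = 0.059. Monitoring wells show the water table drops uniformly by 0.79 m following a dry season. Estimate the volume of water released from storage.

ΔV ≈ 2.28 × 10^6 m³

A = 4900 hectares = 4.9 × 10^7 m²
ΔV = Sy × A × Δh = 0.059 × 4.9 × 10^7 m² × 0.79 m = 2.284 × 10^6 m³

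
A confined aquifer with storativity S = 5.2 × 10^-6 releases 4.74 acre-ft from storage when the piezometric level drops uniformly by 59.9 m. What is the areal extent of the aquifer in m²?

ΔV = 4.74 acre-ft = 5847 m³
A = ΔV / (S × Δh) = 5847 / (5.2 × 10^-6 × 59.9) = 1.877 × 10^7 m²

A ≈ 1.88 × 10^7 m²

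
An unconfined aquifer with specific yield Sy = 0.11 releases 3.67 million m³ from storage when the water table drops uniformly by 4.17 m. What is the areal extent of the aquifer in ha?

ΔV = 3.67 million m³ = 3.67 × 10^6 m³
A = ΔV / (Sy × Δh) = 3.67 × 10^6 / (0.11 × 4.17) = 8.001 × 10^6 m²
A = 8.001 × 10^6 m² = 800.1 ha

A ≈ 800 ha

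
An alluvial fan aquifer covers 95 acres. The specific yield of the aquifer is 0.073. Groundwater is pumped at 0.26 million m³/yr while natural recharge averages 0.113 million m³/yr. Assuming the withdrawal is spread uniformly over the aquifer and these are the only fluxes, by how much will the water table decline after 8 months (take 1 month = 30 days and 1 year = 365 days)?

A = 95 acres = 3.845 × 10^5 m²
Net abstraction = 0.26 − 0.113 = 0.147 million m³/yr
Q_net = 0.147 million m³/yr = 402.7 m³/d
t = 8 months = 240 d
ΔV = Q × t = 402.7 m³/d × 240 d = 96660 m³
Δh = ΔV / (Sy × A) = 96660 / (0.073 × 3.845 × 10^5) = 3.444 m

Δh ≈ 3.44 m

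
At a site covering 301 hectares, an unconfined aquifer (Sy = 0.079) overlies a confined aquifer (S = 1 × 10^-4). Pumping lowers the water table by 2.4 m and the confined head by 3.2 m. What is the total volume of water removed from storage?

ΔV ≈ 5.72 × 10^5 m³

A = 301 hectares = 3.01 × 10^6 m²
Unconfined: ΔV_u = Sy × A × Δh_u = 0.079 × 3.01 × 10^6 × 2.4 = 5.707 × 10^5 m³
Confined: ΔV_c = S × A × Δh_c = 1 × 10^-4 × 3.01 × 10^6 × 3.2 = 963.2 m³
Total ΔV = 5.707 × 10^5 + 963.2 = 5.717 × 10^5 m³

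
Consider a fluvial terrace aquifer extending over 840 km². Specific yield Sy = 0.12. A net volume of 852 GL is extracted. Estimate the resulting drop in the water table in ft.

A = 840 km² = 8.4 × 10^8 m²
ΔV = 852 GL = 8.52 × 10^8 m³
Δh = ΔV / (Sy × A) = 8.52 × 10^8 m³ / (0.12 × 8.4 × 10^8 m²) = 8.452 m
Δh = 8.452 m = 27.73 ft

Δh ≈ 27.7 ft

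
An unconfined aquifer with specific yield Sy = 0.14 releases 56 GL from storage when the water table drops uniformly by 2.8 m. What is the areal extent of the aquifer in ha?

ΔV = 56 GL = 5.6 × 10^7 m³
A = ΔV / (Sy × Δh) = 5.6 × 10^7 / (0.14 × 2.8) = 1.429 × 10^8 m²
A = 1.429 × 10^8 m² = 14290 ha

A ≈ 14300 ha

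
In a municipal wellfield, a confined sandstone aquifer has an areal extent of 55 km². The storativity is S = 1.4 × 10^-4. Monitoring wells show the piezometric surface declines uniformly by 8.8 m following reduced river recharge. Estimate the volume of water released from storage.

ΔV ≈ 67800 m³

A = 55 km² = 5.5 × 10^7 m²
ΔV = S × A × Δh = 1.4 × 10^-4 × 5.5 × 10^7 m² × 8.8 m = 67760 m³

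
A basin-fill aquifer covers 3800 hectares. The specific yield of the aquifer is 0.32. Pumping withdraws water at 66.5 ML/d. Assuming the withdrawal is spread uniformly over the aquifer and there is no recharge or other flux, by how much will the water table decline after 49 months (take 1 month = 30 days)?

Δh ≈ 8.04 m

A = 3800 hectares = 3.8 × 10^7 m²
Q = 66.5 ML/d = 66500 m³/d
t = 49 months = 1470 d
ΔV = Q × t = 66500 m³/d × 1470 d = 9.775 × 10^7 m³
Δh = ΔV / (Sy × A) = 9.775 × 10^7 / (0.32 × 3.8 × 10^7) = 8.039 m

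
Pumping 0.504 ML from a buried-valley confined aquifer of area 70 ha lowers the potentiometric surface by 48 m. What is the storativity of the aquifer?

S ≈ 1.5 × 10^-5

A = 70 ha = 7 × 10^5 m²
ΔV = 0.504 ML = 504 m³
S = ΔV / (A × Δh) = 504 m³ / (7 × 10^5 m² × 48 m) = 1.5 × 10^-5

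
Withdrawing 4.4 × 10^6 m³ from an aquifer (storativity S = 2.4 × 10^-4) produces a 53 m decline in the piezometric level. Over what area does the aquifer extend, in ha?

A = ΔV / (S × Δh) = 4.4 × 10^6 / (2.4 × 10^-4 × 53) = 3.459 × 10^8 m²
A = 3.459 × 10^8 m² = 34590 ha

A ≈ 34600 ha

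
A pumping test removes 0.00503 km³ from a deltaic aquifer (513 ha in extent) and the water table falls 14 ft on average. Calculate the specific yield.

Sy ≈ 0.23

A = 513 ha = 5.13 × 10^6 m²
Δh = 14 ft = 4.267 m
ΔV = 0.00503 km³ = 5.03 × 10^6 m³
Sy = ΔV / (A × Δh) = 5.03 × 10^6 m³ / (5.13 × 10^6 m² × 4.267 m) = 0.2298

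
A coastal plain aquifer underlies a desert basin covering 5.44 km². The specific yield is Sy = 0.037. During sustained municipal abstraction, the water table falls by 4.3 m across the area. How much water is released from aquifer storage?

ΔV ≈ 8.66 × 10^5 m³

A = 5.44 km² = 5.44 × 10^6 m²
ΔV = Sy × A × Δh = 0.037 × 5.44 × 10^6 m² × 4.3 m = 8.655 × 10^5 m³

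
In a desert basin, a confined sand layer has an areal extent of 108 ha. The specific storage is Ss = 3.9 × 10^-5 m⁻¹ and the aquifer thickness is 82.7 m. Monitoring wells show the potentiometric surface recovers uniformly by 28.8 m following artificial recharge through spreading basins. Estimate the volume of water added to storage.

ΔV ≈ 1 × 10^5 m³

S = Ss × b = 3.9 × 10^-5 m⁻¹ × 82.7 m = 3.225 × 10^-3
A = 108 ha = 1.08 × 10^6 m²
ΔV = S × A × Δh = 0.003225 × 1.08 × 10^6 m² × 28.8 m = 1.003 × 10^5 m³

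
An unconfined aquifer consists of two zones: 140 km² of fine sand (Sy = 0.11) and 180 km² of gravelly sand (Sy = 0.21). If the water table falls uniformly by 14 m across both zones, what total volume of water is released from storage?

ΔV ≈ 7.45 × 10^8 m³

A₁ = 140 km² = 1.4 × 10^8 m²; A₂ = 180 km² = 1.8 × 10^8 m²
ΔV₁ = 0.11 × 1.4 × 10^8 × 14 = 2.156 × 10^8 m³
ΔV₂ = 0.21 × 1.8 × 10^8 × 14 = 5.292 × 10^8 m³
ΔV = ΔV₁ + ΔV₂ = 7.448 × 10^8 m³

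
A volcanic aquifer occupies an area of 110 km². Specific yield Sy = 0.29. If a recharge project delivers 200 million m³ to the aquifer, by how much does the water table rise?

A = 110 km² = 1.1 × 10^8 m²
ΔV = 200 million m³ = 2 × 10^8 m³
Δh = ΔV / (Sy × A) = 2 × 10^8 m³ / (0.29 × 1.1 × 10^8 m²) = 6.27 m

Δh ≈ 6.27 m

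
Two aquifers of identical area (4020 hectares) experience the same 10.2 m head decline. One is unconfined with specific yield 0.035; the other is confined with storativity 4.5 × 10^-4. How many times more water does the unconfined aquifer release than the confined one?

ΔV_u / ΔV_c ≈ 77.8

A = 4020 hectares = 4.02 × 10^7 m²
Unconfined: ΔV_u = Sy × A × Δh = 0.035 × 4.02 × 10^7 × 10.2 = 1.435 × 10^7 m³
Confined: ΔV_c = S × A × Δh = 4.5 × 10^-4 × 4.02 × 10^7 × 10.2 = 1.845 × 10^5 m³
Ratio = ΔV_u / ΔV_c = Sy / S = 0.035 / 4.5 × 10^-4 = 77.78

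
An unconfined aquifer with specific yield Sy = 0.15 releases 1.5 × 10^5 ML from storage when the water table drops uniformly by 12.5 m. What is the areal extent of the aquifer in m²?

A ≈ 8 × 10^7 m²

ΔV = 1.5 × 10^5 ML = 1.5 × 10^8 m³
A = ΔV / (Sy × Δh) = 1.5 × 10^8 / (0.15 × 12.5) = 8 × 10^7 m²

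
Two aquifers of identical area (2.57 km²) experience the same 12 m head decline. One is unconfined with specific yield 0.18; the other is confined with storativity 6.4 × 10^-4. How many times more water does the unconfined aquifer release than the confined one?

ΔV_u / ΔV_c ≈ 281

A = 2.57 km² = 2.57 × 10^6 m²
Unconfined: ΔV_u = Sy × A × Δh = 0.18 × 2.57 × 10^6 × 12 = 5.551 × 10^6 m³
Confined: ΔV_c = S × A × Δh = 6.4 × 10^-4 × 2.57 × 10^6 × 12 = 19740 m³
Ratio = ΔV_u / ΔV_c = Sy / S = 0.18 / 6.4 × 10^-4 = 281.2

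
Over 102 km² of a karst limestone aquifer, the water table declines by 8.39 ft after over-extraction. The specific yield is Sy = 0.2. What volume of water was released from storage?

A = 102 km² = 1.02 × 10^8 m²
Δh = 8.39 ft = 2.557 m
ΔV = Sy × A × Δh = 0.2 × 1.02 × 10^8 m² × 2.557 m = 5.217 × 10^7 m³

ΔV ≈ 5.22 × 10^7 m³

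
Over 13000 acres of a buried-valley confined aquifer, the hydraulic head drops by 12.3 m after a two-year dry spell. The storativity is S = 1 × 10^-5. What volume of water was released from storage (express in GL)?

A = 13000 acres = 5.261 × 10^7 m²
ΔV = S × A × Δh = 1 × 10^-5 × 5.261 × 10^7 m² × 12.3 m = 6471 m³
ΔV = 6471 m³ = 0.006471 GL

ΔV ≈ 0.00647 GL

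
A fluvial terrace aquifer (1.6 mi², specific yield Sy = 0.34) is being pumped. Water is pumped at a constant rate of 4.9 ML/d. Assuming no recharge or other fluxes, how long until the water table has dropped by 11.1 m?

t ≈ 3190 days

A = 1.6 mi² = 4.144 × 10^6 m²
ΔV = Sy × A × Δh = 0.34 × 4.144 × 10^6 × 11.1 = 1.564 × 10^7 m³
Q = 4.9 ML/d = 4900 m³/d
t = ΔV / Q = 1.564 × 10^7 m³ / 4900 m³/d = 3192 d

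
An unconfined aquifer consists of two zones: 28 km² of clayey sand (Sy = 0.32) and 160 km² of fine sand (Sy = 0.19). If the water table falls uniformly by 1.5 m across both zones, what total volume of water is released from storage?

A₁ = 28 km² = 2.8 × 10^7 m²; A₂ = 160 km² = 1.6 × 10^8 m²
ΔV₁ = 0.32 × 2.8 × 10^7 × 1.5 = 1.344 × 10^7 m³
ΔV₂ = 0.19 × 1.6 × 10^8 × 1.5 = 4.56 × 10^7 m³
ΔV = ΔV₁ + ΔV₂ = 5.904 × 10^7 m³

ΔV ≈ 5.9 × 10^7 m³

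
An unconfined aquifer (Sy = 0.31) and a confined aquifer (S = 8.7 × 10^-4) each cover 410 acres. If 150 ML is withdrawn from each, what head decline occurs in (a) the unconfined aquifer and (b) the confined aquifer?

Δh_u ≈ 0.292 m; Δh_c ≈ 104 m

A = 410 acres = 1.659 × 10^6 m²
ΔV = 150 ML = 1.5 × 10^5 m³
Unconfined: Δh_u = ΔV/(Sy·A) = 1.5 × 10^5/(0.31 × 1.659 × 10^6) = 0.2916 m
Confined: Δh_c = ΔV/(S·A) = 1.5 × 10^5/(8.7 × 10^-4 × 1.659 × 10^6) = 103.9 m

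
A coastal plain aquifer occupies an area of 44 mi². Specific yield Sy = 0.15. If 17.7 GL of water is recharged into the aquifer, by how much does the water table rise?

A = 44 mi² = 1.14 × 10^8 m²
ΔV = 17.7 GL = 1.77 × 10^7 m³
Δh = ΔV / (Sy × A) = 1.77 × 10^7 m³ / (0.15 × 1.14 × 10^8 m²) = 1.035 m

Δh ≈ 1.04 m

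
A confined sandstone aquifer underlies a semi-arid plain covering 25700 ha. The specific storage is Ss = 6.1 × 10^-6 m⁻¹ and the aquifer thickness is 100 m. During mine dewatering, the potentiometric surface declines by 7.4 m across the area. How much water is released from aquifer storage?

S = Ss × b = 6.1 × 10^-6 m⁻¹ × 100 m = 6.1 × 10^-4
A = 25700 ha = 2.57 × 10^8 m²
ΔV = S × A × Δh = 6.1 × 10^-4 × 2.57 × 10^8 m² × 7.4 m = 1.16 × 10^6 m³

ΔV ≈ 1.16 × 10^6 m³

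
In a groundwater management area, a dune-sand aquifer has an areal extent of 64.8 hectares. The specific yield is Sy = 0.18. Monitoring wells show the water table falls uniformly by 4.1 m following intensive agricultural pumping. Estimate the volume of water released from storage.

A = 64.8 hectares = 6.48 × 10^5 m²
ΔV = Sy × A × Δh = 0.18 × 6.48 × 10^5 m² × 4.1 m = 4.782 × 10^5 m³

ΔV ≈ 4.78 × 10^5 m³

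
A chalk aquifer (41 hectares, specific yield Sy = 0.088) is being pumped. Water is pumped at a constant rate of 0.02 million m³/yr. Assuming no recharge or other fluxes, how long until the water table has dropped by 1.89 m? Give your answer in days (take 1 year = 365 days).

t ≈ 1240 days

A = 41 hectares = 4.1 × 10^5 m²
ΔV = Sy × A × Δh = 0.088 × 4.1 × 10^5 × 1.89 = 68190 m³
Q = 0.02 million m³/yr = 54.79 m³/d
t = ΔV / Q = 68190 m³ / 54.79 m³/d = 1244 d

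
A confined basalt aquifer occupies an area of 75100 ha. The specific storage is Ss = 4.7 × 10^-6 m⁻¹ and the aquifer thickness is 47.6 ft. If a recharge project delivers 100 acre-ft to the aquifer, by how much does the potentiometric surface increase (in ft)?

Δh ≈ 7.9 ft

b = 47.6 ft = 14.51 m
S = Ss × b = 4.7 × 10^-6 m⁻¹ × 14.51 m = 6.819 × 10^-5
A = 75100 ha = 7.51 × 10^8 m²
ΔV = 100 acre-ft = 1.233 × 10^5 m³
Δh = ΔV / (S × A) = 1.233 × 10^5 m³ / (6.819 × 10^-5 × 7.51 × 10^8 m²) = 2.409 m
Δh = 2.409 m = 7.902 ft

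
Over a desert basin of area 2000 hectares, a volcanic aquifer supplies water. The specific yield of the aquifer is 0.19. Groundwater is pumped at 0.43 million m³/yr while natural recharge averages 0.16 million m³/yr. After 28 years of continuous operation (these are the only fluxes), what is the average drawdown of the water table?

A = 2000 hectares = 2 × 10^7 m²
Net abstraction = 0.43 − 0.16 = 0.27 million m³/yr
Q_net = 0.27 million m³/yr = 739.7 m³/d
t = 28 years = 10220 d
ΔV = Q × t = 739.7 m³/d × 10220 d = 7.56 × 10^6 m³
Δh = ΔV / (Sy × A) = 7.56 × 10^6 / (0.19 × 2 × 10^7) = 1.989 m

Δh ≈ 1.99 m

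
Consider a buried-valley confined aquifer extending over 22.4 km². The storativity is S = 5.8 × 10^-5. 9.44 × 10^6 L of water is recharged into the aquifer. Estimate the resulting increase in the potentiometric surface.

Δh ≈ 7.27 m

A = 22.4 km² = 2.24 × 10^7 m²
ΔV = 9.44 × 10^6 L = 9440 m³
Δh = ΔV / (S × A) = 9440 m³ / (5.8 × 10^-5 × 2.24 × 10^7 m²) = 7.266 m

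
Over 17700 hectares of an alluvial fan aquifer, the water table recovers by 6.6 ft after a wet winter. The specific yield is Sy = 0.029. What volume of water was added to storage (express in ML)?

A = 17700 hectares = 1.77 × 10^8 m²
Δh = 6.6 ft = 2.012 m
ΔV = Sy × A × Δh = 0.029 × 1.77 × 10^8 m² × 2.012 m = 1.033 × 10^7 m³
ΔV = 1.033 × 10^7 m³ = 10330 ML

ΔV ≈ 10300 ML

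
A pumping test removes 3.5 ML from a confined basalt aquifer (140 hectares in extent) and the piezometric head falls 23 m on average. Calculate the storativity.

S ≈ 1.1 × 10^-4

A = 140 hectares = 1.4 × 10^6 m²
ΔV = 3.5 ML = 3500 m³
S = ΔV / (A × Δh) = 3500 m³ / (1.4 × 10^6 m² × 23 m) = 1.087 × 10^-4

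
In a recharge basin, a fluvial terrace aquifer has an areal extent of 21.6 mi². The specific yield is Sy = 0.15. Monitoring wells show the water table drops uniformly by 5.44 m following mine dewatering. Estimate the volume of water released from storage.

ΔV ≈ 4.57 × 10^7 m³

A = 21.6 mi² = 5.594 × 10^7 m²
ΔV = Sy × A × Δh = 0.15 × 5.594 × 10^7 m² × 5.44 m = 4.565 × 10^7 m³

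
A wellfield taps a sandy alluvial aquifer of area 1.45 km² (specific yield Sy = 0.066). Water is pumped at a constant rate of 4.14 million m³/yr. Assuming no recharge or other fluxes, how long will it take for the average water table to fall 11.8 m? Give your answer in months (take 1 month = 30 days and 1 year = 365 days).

A = 1.45 km² = 1.45 × 10^6 m²
ΔV = Sy × A × Δh = 0.066 × 1.45 × 10^6 × 11.8 = 1.129 × 10^6 m³
Q = 4.14 million m³/yr = 11340 m³/d
t = ΔV / Q = 1.129 × 10^6 m³ / 11340 m³/d = 99.56 d
t = 99.56 d ≈ 3.319 months

t ≈ 3.32 months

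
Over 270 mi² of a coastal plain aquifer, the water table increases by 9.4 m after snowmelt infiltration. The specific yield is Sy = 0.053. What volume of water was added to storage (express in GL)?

ΔV ≈ 348 GL

A = 270 mi² = 6.993 × 10^8 m²
ΔV = Sy × A × Δh = 0.053 × 6.993 × 10^8 m² × 9.4 m = 3.484 × 10^8 m³
ΔV = 3.484 × 10^8 m³ = 348.4 GL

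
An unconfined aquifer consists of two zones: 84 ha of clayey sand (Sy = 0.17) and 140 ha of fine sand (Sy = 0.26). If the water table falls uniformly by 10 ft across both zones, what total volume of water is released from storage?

A₁ = 84 ha = 8.4 × 10^5 m²; A₂ = 140 ha = 1.4 × 10^6 m²
Δh = 10 ft = 3.048 m
ΔV₁ = 0.17 × 8.4 × 10^5 × 3.048 = 4.353 × 10^5 m³
ΔV₂ = 0.26 × 1.4 × 10^6 × 3.048 = 1.109 × 10^6 m³
ΔV = ΔV₁ + ΔV₂ = 1.545 × 10^6 m³

ΔV ≈ 1.54 × 10^6 m³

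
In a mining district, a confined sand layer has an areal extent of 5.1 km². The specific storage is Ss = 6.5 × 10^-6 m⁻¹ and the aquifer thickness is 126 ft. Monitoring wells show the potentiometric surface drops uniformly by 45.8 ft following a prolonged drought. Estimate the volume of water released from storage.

b = 126 ft = 38.4 m
S = Ss × b = 6.5 × 10^-6 m⁻¹ × 38.4 m = 2.496 × 10^-4
A = 5.1 km² = 5.1 × 10^6 m²
Δh = 45.8 ft = 13.96 m
ΔV = S × A × Δh = 2.496 × 10^-4 × 5.1 × 10^6 m² × 13.96 m = 17770 m³

ΔV ≈ 17800 m³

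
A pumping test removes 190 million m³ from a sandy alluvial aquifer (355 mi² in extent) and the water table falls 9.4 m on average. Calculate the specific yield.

A = 355 mi² = 9.194 × 10^8 m²
ΔV = 190 million m³ = 1.9 × 10^8 m³
Sy = ΔV / (A × Δh) = 1.9 × 10^8 m³ / (9.194 × 10^8 m² × 9.4 m) = 0.02198

Sy ≈ 0.022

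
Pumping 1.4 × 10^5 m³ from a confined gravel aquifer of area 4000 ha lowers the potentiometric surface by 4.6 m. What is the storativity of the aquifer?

A = 4000 ha = 4 × 10^7 m²
S = ΔV / (A × Δh) = 1.4 × 10^5 m³ / (4 × 10^7 m² × 4.6 m) = 7.609 × 10^-4

S ≈ 7.6 × 10^-4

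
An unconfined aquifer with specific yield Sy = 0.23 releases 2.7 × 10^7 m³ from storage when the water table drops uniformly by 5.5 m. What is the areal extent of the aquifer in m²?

A = ΔV / (Sy × Δh) = 2.7 × 10^7 / (0.23 × 5.5) = 2.134 × 10^7 m²

A ≈ 2.13 × 10^7 m²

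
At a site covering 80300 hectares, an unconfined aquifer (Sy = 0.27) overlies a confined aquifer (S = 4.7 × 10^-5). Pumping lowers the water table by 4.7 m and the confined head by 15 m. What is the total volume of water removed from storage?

ΔV ≈ 1.02 × 10^9 m³

A = 80300 hectares = 8.03 × 10^8 m²
Unconfined: ΔV_u = Sy × A × Δh_u = 0.27 × 8.03 × 10^8 × 4.7 = 1.019 × 10^9 m³
Confined: ΔV_c = S × A × Δh_c = 4.7 × 10^-5 × 8.03 × 10^8 × 15 = 5.661 × 10^5 m³
Total ΔV = 1.019 × 10^9 + 5.661 × 10^5 = 1.02 × 10^9 m³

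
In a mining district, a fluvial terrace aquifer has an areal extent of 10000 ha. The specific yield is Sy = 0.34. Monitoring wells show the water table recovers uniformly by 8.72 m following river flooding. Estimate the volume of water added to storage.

ΔV ≈ 2.96 × 10^8 m³

A = 10000 ha = 1 × 10^8 m²
ΔV = Sy × A × Δh = 0.34 × 1 × 10^8 m² × 8.72 m = 2.965 × 10^8 m³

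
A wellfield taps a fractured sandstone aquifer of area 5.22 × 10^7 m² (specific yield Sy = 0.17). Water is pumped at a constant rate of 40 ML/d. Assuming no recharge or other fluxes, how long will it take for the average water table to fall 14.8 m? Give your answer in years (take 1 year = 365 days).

t ≈ 9 years

ΔV = Sy × A × Δh = 0.17 × 5.22 × 10^7 × 14.8 = 1.313 × 10^8 m³
Q = 40 ML/d = 40000 m³/d
t = ΔV / Q = 1.313 × 10^8 m³ / 40000 m³/d = 3283 d
t = 3283 d ≈ 8.996 years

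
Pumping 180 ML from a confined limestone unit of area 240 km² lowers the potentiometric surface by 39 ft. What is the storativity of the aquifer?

S ≈ 6.3 × 10^-5

A = 240 km² = 2.4 × 10^8 m²
Δh = 39 ft = 11.89 m
ΔV = 180 ML = 1.8 × 10^5 m³
S = ΔV / (A × Δh) = 1.8 × 10^5 m³ / (2.4 × 10^8 m² × 11.89 m) = 6.309 × 10^-5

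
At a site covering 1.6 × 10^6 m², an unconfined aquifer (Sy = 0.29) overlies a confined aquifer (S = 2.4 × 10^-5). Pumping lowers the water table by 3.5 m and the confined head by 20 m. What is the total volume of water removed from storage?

Unconfined: ΔV_u = Sy × A × Δh_u = 0.29 × 1.6 × 10^6 × 3.5 = 1.624 × 10^6 m³
Confined: ΔV_c = S × A × Δh_c = 2.4 × 10^-5 × 1.6 × 10^6 × 20 = 768 m³
Total ΔV = 1.624 × 10^6 + 768 = 1.625 × 10^6 m³

ΔV ≈ 1.62 × 10^6 m³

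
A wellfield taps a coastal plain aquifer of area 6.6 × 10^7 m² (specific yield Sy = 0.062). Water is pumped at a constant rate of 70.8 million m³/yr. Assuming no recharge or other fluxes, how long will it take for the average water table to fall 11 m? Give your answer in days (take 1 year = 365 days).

t ≈ 232 days

ΔV = Sy × A × Δh = 0.062 × 6.6 × 10^7 × 11 = 4.501 × 10^7 m³
Q = 70.8 million m³/yr = 1.94 × 10^5 m³/d
t = ΔV / Q = 4.501 × 10^7 m³ / 1.94 × 10^5 m³/d = 232.1 d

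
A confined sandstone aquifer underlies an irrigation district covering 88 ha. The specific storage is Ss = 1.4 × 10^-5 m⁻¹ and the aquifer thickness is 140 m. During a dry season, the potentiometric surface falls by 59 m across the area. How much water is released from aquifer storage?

ΔV ≈ 1.02 × 10^5 m³

S = Ss × b = 1.4 × 10^-5 m⁻¹ × 140 m = 1.96 × 10^-3
A = 88 ha = 8.8 × 10^5 m²
ΔV = S × A × Δh = 0.00196 × 8.8 × 10^5 m² × 59 m = 1.018 × 10^5 m³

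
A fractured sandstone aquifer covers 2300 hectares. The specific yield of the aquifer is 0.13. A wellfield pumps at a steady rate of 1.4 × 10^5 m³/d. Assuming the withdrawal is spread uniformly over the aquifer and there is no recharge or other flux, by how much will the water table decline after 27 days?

A = 2300 hectares = 2.3 × 10^7 m²
ΔV = Q × t = 1.4 × 10^5 m³/d × 27 d = 3.78 × 10^6 m³
Δh = ΔV / (Sy × A) = 3.78 × 10^6 / (0.13 × 2.3 × 10^7) = 1.264 m

Δh ≈ 1.26 m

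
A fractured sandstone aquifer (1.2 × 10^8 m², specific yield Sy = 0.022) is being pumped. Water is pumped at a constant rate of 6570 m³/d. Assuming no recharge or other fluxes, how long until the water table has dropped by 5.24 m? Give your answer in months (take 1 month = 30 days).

t ≈ 70.2 months

ΔV = Sy × A × Δh = 0.022 × 1.2 × 10^8 × 5.24 = 1.383 × 10^7 m³
t = ΔV / Q = 1.383 × 10^7 m³ / 6570 m³/d = 2106 d
t = 2106 d ≈ 70.19 months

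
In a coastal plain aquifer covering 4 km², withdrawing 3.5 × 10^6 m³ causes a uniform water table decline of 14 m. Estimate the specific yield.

Sy ≈ 0.062

A = 4 km² = 4 × 10^6 m²
Sy = ΔV / (A × Δh) = 3.5 × 10^6 m³ / (4 × 10^6 m² × 14 m) = 0.0625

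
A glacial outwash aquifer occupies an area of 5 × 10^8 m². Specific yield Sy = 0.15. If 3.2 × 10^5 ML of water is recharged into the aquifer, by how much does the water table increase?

ΔV = 3.2 × 10^5 ML = 3.2 × 10^8 m³
Δh = ΔV / (Sy × A) = 3.2 × 10^8 m³ / (0.15 × 5 × 10^8 m²) = 4.267 m

Δh ≈ 4.27 m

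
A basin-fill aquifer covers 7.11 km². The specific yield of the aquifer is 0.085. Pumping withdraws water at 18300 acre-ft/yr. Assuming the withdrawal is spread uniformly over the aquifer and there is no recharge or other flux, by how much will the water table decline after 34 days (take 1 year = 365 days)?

A = 7.11 km² = 7.11 × 10^6 m²
Q = 18300 acre-ft/yr = 61840 m³/d
ΔV = Q × t = 61840 m³/d × 34 d = 2.103 × 10^6 m³
Δh = ΔV / (Sy × A) = 2.103 × 10^6 / (0.085 × 7.11 × 10^6) = 3.479 m

Δh ≈ 3.48 m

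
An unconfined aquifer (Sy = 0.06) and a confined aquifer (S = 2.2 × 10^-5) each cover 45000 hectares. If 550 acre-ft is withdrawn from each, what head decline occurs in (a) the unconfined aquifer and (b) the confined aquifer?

Δh_u ≈ 0.0251 m; Δh_c ≈ 68.5 m

A = 45000 hectares = 4.5 × 10^8 m²
ΔV = 550 acre-ft = 6.784 × 10^5 m³
Unconfined: Δh_u = ΔV/(Sy·A) = 6.784 × 10^5/(0.06 × 4.5 × 10^8) = 0.02513 m
Confined: Δh_c = ΔV/(S·A) = 6.784 × 10^5/(2.2 × 10^-5 × 4.5 × 10^8) = 68.53 m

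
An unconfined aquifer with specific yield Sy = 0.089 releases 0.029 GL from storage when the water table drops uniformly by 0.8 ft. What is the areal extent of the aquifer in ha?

Δh = 0.8 ft = 0.2438 m
ΔV = 0.029 GL = 29000 m³
A = ΔV / (Sy × Δh) = 29000 / (0.089 × 0.2438) = 1.336 × 10^6 m²
A = 1.336 × 10^6 m² = 133.6 ha

A ≈ 134 ha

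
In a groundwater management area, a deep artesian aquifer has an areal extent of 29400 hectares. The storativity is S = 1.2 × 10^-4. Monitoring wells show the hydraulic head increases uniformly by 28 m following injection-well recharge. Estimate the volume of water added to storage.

ΔV ≈ 9.88 × 10^5 m³

A = 29400 hectares = 2.94 × 10^8 m²
ΔV = S × A × Δh = 1.2 × 10^-4 × 2.94 × 10^8 m² × 28 m = 9.878 × 10^5 m³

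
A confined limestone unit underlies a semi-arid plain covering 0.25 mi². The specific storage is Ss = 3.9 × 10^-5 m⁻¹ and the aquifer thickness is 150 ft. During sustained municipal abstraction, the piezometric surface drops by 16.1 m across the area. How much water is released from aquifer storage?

ΔV ≈ 18600 m³

b = 150 ft = 45.72 m
S = Ss × b = 3.9 × 10^-5 m⁻¹ × 45.72 m = 1.783 × 10^-3
A = 0.25 mi² = 6.475 × 10^5 m²
ΔV = S × A × Δh = 0.001783 × 6.475 × 10^5 m² × 16.1 m = 18590 m³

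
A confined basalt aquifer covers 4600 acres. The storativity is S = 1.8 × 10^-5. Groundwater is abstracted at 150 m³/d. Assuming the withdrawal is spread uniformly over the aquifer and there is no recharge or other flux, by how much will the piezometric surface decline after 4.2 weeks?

A = 4600 acres = 1.862 × 10^7 m²
t = 4.2 weeks = 29.4 d
ΔV = Q × t = 150 m³/d × 29.4 d = 4410 m³
Δh = ΔV / (S × A) = 4410 / (1.8 × 10^-5 × 1.862 × 10^7) = 13.16 m

Δh ≈ 13.2 m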